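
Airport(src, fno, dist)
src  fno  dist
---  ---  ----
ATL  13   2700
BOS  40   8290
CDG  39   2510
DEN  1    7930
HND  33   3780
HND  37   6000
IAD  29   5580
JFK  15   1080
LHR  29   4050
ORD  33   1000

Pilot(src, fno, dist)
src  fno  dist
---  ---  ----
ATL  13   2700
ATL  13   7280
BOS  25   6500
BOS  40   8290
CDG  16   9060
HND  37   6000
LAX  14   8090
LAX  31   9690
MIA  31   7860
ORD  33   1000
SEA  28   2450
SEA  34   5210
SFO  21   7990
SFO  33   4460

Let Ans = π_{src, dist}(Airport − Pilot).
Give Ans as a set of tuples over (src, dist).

{(CDG, 2510), (DEN, 7930), (HND, 3780), (IAD, 5580), (JFK, 1080), (LHR, 4050)}

Difference: {(ATL, 13, 2700), (BOS, 40, 8290), (CDG, 39, 2510), (DEN, 1, 7930), (HND, 33, 3780), (HND, 37, 6000), (IAD, 29, 5580), (JFK, 15, 1080), (LHR, 29, 4050), (ORD, 33, 1000)} with {(ATL, 13, 2700), (ATL, 13, 7280), (BOS, 25, 6500), (BOS, 40, 8290), (CDG, 16, 9060), (HND, 37, 6000), (LAX, 14, 8090), (LAX, 31, 9690), (MIA, 31, 7860), (ORD, 33, 1000), (SEA, 28, 2450), (SEA, 34, 5210), (SFO, 21, 7990), (SFO, 33, 4460)} → {(CDG, 39, 2510), (DEN, 1, 7930), (HND, 33, 3780), (IAD, 29, 5580), (JFK, 15, 1080), (LHR, 29, 4050)}
Projecting to src, dist: {(CDG, 2510), (DEN, 7930), (HND, 3780), (IAD, 5580), (JFK, 1080), (LHR, 4050)}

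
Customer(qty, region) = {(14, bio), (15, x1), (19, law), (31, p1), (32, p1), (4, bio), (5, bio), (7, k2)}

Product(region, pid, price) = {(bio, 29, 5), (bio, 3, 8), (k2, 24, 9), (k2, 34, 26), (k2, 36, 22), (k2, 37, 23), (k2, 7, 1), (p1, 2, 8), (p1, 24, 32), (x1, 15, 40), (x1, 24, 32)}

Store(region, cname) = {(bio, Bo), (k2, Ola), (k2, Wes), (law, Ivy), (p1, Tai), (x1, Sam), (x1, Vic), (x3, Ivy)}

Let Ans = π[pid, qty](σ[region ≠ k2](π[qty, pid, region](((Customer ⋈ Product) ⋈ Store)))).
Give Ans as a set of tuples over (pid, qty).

{(15, 15), (2, 31), (2, 32), (24, 15), (24, 31), (24, 32), (29, 14), (29, 4), (29, 5), (3, 14), (3, 4), (3, 5)}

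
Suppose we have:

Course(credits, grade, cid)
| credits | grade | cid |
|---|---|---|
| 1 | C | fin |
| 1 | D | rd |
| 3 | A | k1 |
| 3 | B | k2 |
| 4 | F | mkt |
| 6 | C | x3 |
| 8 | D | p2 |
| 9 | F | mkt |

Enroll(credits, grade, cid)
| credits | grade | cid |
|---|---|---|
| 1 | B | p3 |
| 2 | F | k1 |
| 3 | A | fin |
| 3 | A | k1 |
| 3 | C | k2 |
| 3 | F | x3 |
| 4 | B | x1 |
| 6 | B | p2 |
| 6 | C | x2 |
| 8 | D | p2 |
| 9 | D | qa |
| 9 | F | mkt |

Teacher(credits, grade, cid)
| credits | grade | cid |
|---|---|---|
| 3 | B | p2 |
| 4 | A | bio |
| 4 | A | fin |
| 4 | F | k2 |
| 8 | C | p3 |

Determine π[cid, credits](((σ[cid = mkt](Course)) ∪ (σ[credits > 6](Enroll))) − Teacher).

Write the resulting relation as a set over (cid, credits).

{(mkt, 4), (mkt, 9), (p2, 8), (qa, 9)}

Filtering on cid = mkt leaves {(4, F, mkt), (9, F, mkt)}.
Filtering on credits > 6 leaves {(8, D, p2), (9, D, qa), (9, F, mkt)}.
Union: {(4, F, mkt), (9, F, mkt)} with {(8, D, p2), (9, D, qa), (9, F, mkt)} → {(4, F, mkt), (8, D, p2), (9, D, qa), (9, F, mkt)}
Difference: {(4, F, mkt), (8, D, p2), (9, D, qa), (9, F, mkt)} with {(3, B, p2), (4, A, bio), (4, A, fin), (4, F, k2), (8, C, p3)} → {(4, F, mkt), (8, D, p2), (9, D, qa), (9, F, mkt)}
Projecting to cid, credits: {(mkt, 4), (mkt, 9), (p2, 8), (qa, 9)}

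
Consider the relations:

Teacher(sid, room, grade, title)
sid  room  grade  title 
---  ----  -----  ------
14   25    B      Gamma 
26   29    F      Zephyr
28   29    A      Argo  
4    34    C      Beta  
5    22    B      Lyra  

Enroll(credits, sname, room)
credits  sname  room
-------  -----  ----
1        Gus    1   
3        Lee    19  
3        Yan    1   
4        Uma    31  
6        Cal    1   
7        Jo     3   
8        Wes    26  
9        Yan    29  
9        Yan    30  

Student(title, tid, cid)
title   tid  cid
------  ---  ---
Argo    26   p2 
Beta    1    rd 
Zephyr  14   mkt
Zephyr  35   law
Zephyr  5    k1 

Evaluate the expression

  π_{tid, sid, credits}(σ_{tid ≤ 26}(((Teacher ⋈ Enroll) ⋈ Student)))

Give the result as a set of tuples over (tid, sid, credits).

{(14, 26, 9), (26, 28, 9), (5, 26, 9)}

Joining Teacher and Enroll on room yields {(26, 29, F, Zephyr, 9, Yan), (28, 29, A, Argo, 9, Yan)}.
Joining (Teacher ⋈ Enroll) and Student on title yields {(26, 29, F, Zephyr, 9, Yan, 14, mkt), (26, 29, F, Zephyr, 9, Yan, 35, law), (26, 29, F, Zephyr, 9, Yan, 5, k1), (28, 29, A, Argo, 9, Yan, 26, p2)}.
Filtering on tid ≤ 26 leaves {(26, 29, F, Zephyr, 9, Yan, 14, mkt), (26, 29, F, Zephyr, 9, Yan, 5, k1), (28, 29, A, Argo, 9, Yan, 26, p2)}.
π[tid, sid, credits]: project onto (tid, sid, credits) → {(14, 26, 9), (26, 28, 9), (5, 26, 9)}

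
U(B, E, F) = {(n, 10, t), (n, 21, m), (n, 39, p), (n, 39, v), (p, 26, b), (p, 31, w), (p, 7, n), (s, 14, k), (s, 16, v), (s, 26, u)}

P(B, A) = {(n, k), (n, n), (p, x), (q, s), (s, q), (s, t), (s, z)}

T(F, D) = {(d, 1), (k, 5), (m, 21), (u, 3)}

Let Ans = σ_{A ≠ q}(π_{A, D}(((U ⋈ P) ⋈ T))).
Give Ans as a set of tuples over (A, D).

Joining U and P on B yields {(n, 10, t, k), (n, 10, t, n), (n, 21, m, k), (n, 21, m, n), (n, 39, p, k), (n, 39, p, n), (n, 39, v, k), (n, 39, v, n), (p, 26, b, x), (p, 31, w, x), (p, 7, n, x), (s, 14, k, q), (s, 14, k, t), (s, 14, k, z), (s, 16, v, q), (s, 16, v, t), (s, 16, v, z), (s, 26, u, q), (s, 26, u, t), (s, 26, u, z)}.
Joining (U ⋈ P) and T on F yields {(n, 21, m, k, 21), (n, 21, m, n, 21), (s, 14, k, q, 5), (s, 14, k, t, 5), (s, 14, k, z, 5), (s, 26, u, q, 3), (s, 26, u, t, 3), (s, 26, u, z, 3)}.
Projecting to A, D: {(k, 21), (n, 21), (q, 3), (q, 5), (t, 3), (t, 5), (z, 3), (z, 5)}
Selection A ≠ q: {(k, 21), (n, 21), (t, 3), (t, 5), (z, 3), (z, 5)}

{(k, 21), (n, 21), (t, 3), (t, 5), (z, 3), (z, 5)}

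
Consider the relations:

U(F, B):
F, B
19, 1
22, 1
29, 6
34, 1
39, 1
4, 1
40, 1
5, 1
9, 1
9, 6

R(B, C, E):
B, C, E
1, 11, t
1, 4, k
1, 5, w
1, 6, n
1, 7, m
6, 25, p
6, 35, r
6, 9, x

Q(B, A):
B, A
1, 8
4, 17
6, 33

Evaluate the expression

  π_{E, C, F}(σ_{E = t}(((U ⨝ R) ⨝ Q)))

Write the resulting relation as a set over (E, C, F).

{(t, 11, 19), (t, 11, 22), (t, 11, 34), (t, 11, 39), (t, 11, 4), (t, 11, 40), (t, 11, 5), (t, 11, 9)}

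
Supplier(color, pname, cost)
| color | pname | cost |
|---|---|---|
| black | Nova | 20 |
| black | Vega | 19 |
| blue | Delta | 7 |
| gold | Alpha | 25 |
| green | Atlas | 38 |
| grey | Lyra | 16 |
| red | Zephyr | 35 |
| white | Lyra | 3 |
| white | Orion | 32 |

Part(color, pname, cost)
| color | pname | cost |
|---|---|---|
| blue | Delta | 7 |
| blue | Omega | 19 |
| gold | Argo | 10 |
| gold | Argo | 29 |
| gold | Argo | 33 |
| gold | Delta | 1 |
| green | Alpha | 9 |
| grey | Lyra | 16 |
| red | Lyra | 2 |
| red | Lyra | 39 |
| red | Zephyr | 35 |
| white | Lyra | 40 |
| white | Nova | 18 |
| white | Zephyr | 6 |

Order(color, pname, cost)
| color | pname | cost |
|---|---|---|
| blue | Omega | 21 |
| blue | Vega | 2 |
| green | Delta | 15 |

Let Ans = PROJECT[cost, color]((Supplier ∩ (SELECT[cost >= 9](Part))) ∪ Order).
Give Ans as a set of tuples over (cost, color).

{(15, green), (16, grey), (2, blue), (21, blue), (35, red)}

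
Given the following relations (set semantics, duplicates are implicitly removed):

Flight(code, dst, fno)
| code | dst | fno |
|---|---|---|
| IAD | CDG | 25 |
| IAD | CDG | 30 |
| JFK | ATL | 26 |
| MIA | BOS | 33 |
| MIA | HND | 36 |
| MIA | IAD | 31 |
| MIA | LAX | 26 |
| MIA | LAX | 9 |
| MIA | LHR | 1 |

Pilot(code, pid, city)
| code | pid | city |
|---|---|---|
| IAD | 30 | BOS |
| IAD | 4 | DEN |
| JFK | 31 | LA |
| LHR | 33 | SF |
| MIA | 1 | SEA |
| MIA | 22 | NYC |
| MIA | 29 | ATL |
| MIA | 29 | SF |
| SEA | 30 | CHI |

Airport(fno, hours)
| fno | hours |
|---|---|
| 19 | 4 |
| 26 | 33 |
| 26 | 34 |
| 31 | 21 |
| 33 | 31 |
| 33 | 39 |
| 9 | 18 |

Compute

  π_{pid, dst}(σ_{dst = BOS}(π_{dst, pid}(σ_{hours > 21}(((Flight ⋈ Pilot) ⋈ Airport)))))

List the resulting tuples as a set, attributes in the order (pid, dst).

Joining Flight and Pilot on code yields {(IAD, CDG, 25, 30, BOS), (IAD, CDG, 25, 4, DEN), (IAD, CDG, 30, 30, BOS), (IAD, CDG, 30, 4, DEN), (JFK, ATL, 26, 31, LA), (MIA, BOS, 33, 1, SEA), (MIA, BOS, 33, 22, NYC), (MIA, BOS, 33, 29, ATL), (MIA, BOS, 33, 29, SF), (MIA, HND, 36, 1, SEA), (MIA, HND, 36, 22, NYC), (MIA, HND, 36, 29, ATL), (MIA, HND, 36, 29, SF), (MIA, IAD, 31, 1, SEA), (MIA, IAD, 31, 22, NYC), (MIA, IAD, 31, 29, ATL), (MIA, IAD, 31, 29, SF), (MIA, LAX, 26, 1, SEA), (MIA, LAX, 26, 22, NYC), (MIA, LAX, 26, 29, ATL), (MIA, LAX, 26, 29, SF), (MIA, LAX, 9, 1, SEA), (MIA, LAX, 9, 22, NYC), (MIA, LAX, 9, 29, ATL), (MIA, LAX, 9, 29, SF), (MIA, LHR, 1, 1, SEA), (MIA, LHR, 1, 22, NYC), (MIA, LHR, 1, 29, ATL), (MIA, LHR, 1, 29, SF)}.
Joining (Flight ⋈ Pilot) and Airport on fno yields {(JFK, ATL, 26, 31, LA, 33), (JFK, ATL, 26, 31, LA, 34), (MIA, BOS, 33, 1, SEA, 31), (MIA, BOS, 33, 1, SEA, 39), (MIA, BOS, 33, 22, NYC, 31), (MIA, BOS, 33, 22, NYC, 39), (MIA, BOS, 33, 29, ATL, 31), (MIA, BOS, 33, 29, ATL, 39), (MIA, BOS, 33, 29, SF, 31), (MIA, BOS, 33, 29, SF, 39), (MIA, IAD, 31, 1, SEA, 21), (MIA, IAD, 31, 22, NYC, 21), (MIA, IAD, 31, 29, ATL, 21), (MIA, IAD, 31, 29, SF, 21), (MIA, LAX, 26, 1, SEA, 33), (MIA, LAX, 26, 1, SEA, 34), (MIA, LAX, 26, 22, NYC, 33), (MIA, LAX, 26, 22, NYC, 34), (MIA, LAX, 26, 29, ATL, 33), (MIA, LAX, 26, 29, ATL, 34), (MIA, LAX, 26, 29, SF, 33), (MIA, LAX, 26, 29, SF, 34), (MIA, LAX, 9, 1, SEA, 18), (MIA, LAX, 9, 22, NYC, 18), (MIA, LAX, 9, 29, ATL, 18), (MIA, LAX, 9, 29, SF, 18)}.
Selection hours > 21: {(JFK, ATL, 26, 31, LA, 33), (JFK, ATL, 26, 31, LA, 34), (MIA, BOS, 33, 1, SEA, 31), (MIA, BOS, 33, 1, SEA, 39), (MIA, BOS, 33, 22, NYC, 31), (MIA, BOS, 33, 22, NYC, 39), (MIA, BOS, 33, 29, ATL, 31), (MIA, BOS, 33, 29, ATL, 39), (MIA, BOS, 33, 29, SF, 31), (MIA, BOS, 33, 29, SF, 39), (MIA, LAX, 26, 1, SEA, 33), (MIA, LAX, 26, 1, SEA, 34), (MIA, LAX, 26, 22, NYC, 33), (MIA, LAX, 26, 22, NYC, 34), (MIA, LAX, 26, 29, ATL, 33), (MIA, LAX, 26, 29, ATL, 34), (MIA, LAX, 26, 29, SF, 33), (MIA, LAX, 26, 29, SF, 34)}
π[dst, pid]: project onto (dst, pid) (11 duplicate(s) eliminated) → {(ATL, 31), (BOS, 1), (BOS, 22), (BOS, 29), (LAX, 1), (LAX, 22), (LAX, 29)}
Selection dst = BOS: {(BOS, 1), (BOS, 22), (BOS, 29)}
π[pid, dst]: project onto (pid, dst) → {(1, BOS), (22, BOS), (29, BOS)}

{(1, BOS), (22, BOS), (29, BOS)}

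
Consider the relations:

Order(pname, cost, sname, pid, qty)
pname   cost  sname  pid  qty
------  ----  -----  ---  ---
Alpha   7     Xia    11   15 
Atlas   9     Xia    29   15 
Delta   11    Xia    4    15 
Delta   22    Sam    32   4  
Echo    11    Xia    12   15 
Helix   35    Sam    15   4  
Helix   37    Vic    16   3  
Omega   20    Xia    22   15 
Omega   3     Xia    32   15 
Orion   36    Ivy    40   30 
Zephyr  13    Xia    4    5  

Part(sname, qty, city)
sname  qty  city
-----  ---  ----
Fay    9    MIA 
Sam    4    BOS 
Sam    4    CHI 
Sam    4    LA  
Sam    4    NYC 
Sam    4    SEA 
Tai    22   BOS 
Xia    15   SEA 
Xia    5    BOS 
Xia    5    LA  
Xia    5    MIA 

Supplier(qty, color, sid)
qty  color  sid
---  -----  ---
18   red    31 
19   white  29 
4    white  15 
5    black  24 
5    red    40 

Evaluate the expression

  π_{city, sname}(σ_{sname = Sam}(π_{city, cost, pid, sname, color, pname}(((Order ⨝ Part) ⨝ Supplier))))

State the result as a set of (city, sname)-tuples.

Order ⋈ Part (natural join on sname, qty): {(Alpha, 7, Xia, 11, 15, SEA), (Atlas, 9, Xia, 29, 15, SEA), (Delta, 11, Xia, 4, 15, SEA), (Delta, 22, Sam, 32, 4, BOS), (Delta, 22, Sam, 32, 4, CHI), (Delta, 22, Sam, 32, 4, LA), (Delta, 22, Sam, 32, 4, NYC), (Delta, 22, Sam, 32, 4, SEA), (Echo, 11, Xia, 12, 15, SEA), (Helix, 35, Sam, 15, 4, BOS), (Helix, 35, Sam, 15, 4, CHI), (Helix, 35, Sam, 15, 4, LA), (Helix, 35, Sam, 15, 4, NYC), (Helix, 35, Sam, 15, 4, SEA), (Omega, 20, Xia, 22, 15, SEA), (Omega, 3, Xia, 32, 15, SEA), (Zephyr, 13, Xia, 4, 5, BOS), (Zephyr, 13, Xia, 4, 5, LA), (Zephyr, 13, Xia, 4, 5, MIA)}
(Order ⨝ Part) ⋈ Supplier (natural join on qty): {(Delta, 22, Sam, 32, 4, BOS, white, 15), (Delta, 22, Sam, 32, 4, CHI, white, 15), (Delta, 22, Sam, 32, 4, LA, white, 15), (Delta, 22, Sam, 32, 4, NYC, white, 15), (Delta, 22, Sam, 32, 4, SEA, white, 15), (Helix, 35, Sam, 15, 4, BOS, white, 15), (Helix, 35, Sam, 15, 4, CHI, white, 15), (Helix, 35, Sam, 15, 4, LA, white, 15), (Helix, 35, Sam, 15, 4, NYC, white, 15), (Helix, 35, Sam, 15, 4, SEA, white, 15), (Zephyr, 13, Xia, 4, 5, BOS, black, 24), (Zephyr, 13, Xia, 4, 5, BOS, red, 40), (Zephyr, 13, Xia, 4, 5, LA, black, 24), (Zephyr, 13, Xia, 4, 5, LA, red, 40), (Zephyr, 13, Xia, 4, 5, MIA, black, 24), (Zephyr, 13, Xia, 4, 5, MIA, red, 40)}
Keep only column(s) city, cost, pid, sname, color, pname: {(BOS, 13, 4, Xia, black, Zephyr), (BOS, 13, 4, Xia, red, Zephyr), (BOS, 22, 32, Sam, white, Delta), (BOS, 35, 15, Sam, white, Helix), (CHI, 22, 32, Sam, white, Delta), (CHI, 35, 15, Sam, white, Helix), (LA, 13, 4, Xia, black, Zephyr), (LA, 13, 4, Xia, red, Zephyr), (LA, 22, 32, Sam, white, Delta), (LA, 35, 15, Sam, white, Helix), (MIA, 13, 4, Xia, black, Zephyr), (MIA, 13, 4, Xia, red, Zephyr), (NYC, 22, 32, Sam, white, Delta), (NYC, 35, 15, Sam, white, Helix), (SEA, 22, 32, Sam, white, Delta), (SEA, 35, 15, Sam, white, Helix)}
σ[sname = Sam]: keep tuples satisfying sname = Sam → {(BOS, 22, 32, Sam, white, Delta), (BOS, 35, 15, Sam, white, Helix), (CHI, 22, 32, Sam, white, Delta), (CHI, 35, 15, Sam, white, Helix), (LA, 22, 32, Sam, white, Delta), (LA, 35, 15, Sam, white, Helix), (NYC, 22, 32, Sam, white, Delta), (NYC, 35, 15, Sam, white, Helix), (SEA, 22, 32, Sam, white, Delta), (SEA, 35, 15, Sam, white, Helix)}
Keep only column(s) city, sname (5 duplicate(s) eliminated): {(BOS, Sam), (CHI, Sam), (LA, Sam), (NYC, Sam), (SEA, Sam)}

{(BOS, Sam), (CHI, Sam), (LA, Sam), (NYC, Sam), (SEA, Sam)}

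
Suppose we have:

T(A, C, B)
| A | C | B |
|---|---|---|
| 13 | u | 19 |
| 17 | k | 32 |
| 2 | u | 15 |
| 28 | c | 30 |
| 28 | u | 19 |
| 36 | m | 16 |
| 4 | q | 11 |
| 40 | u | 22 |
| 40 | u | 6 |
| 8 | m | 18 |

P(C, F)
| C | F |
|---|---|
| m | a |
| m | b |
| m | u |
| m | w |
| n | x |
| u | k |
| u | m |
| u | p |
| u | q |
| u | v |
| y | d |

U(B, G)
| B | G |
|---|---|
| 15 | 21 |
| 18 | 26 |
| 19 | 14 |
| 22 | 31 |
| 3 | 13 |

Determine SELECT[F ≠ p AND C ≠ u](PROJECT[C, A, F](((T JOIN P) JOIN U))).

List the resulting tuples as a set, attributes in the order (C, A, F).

Joining T and P on C yields {(13, u, 19, k), (13, u, 19, m), (13, u, 19, p), (13, u, 19, q), (13, u, 19, v), (2, u, 15, k), (2, u, 15, m), (2, u, 15, p), (2, u, 15, q), (2, u, 15, v), (28, u, 19, k), (28, u, 19, m), (28, u, 19, p), (28, u, 19, q), (28, u, 19, v), (36, m, 16, a), (36, m, 16, b), (36, m, 16, u), (36, m, 16, w), (40, u, 22, k), (40, u, 22, m), (40, u, 22, p), (40, u, 22, q), (40, u, 22, v), (40, u, 6, k), (40, u, 6, m), (40, u, 6, p), (40, u, 6, q), (40, u, 6, v), (8, m, 18, a), (8, m, 18, b), (8, m, 18, u), (8, m, 18, w)}.
Joining (T JOIN P) and U on B yields {(13, u, 19, k, 14), (13, u, 19, m, 14), (13, u, 19, p, 14), (13, u, 19, q, 14), (13, u, 19, v, 14), (2, u, 15, k, 21), (2, u, 15, m, 21), (2, u, 15, p, 21), (2, u, 15, q, 21), (2, u, 15, v, 21), (28, u, 19, k, 14), (28, u, 19, m, 14), (28, u, 19, p, 14), (28, u, 19, q, 14), (28, u, 19, v, 14), (40, u, 22, k, 31), (40, u, 22, m, 31), (40, u, 22, p, 31), (40, u, 22, q, 31), (40, u, 22, v, 31), (8, m, 18, a, 26), (8, m, 18, b, 26), (8, m, 18, u, 26), (8, m, 18, w, 26)}.
Projecting to C, A, F: {(m, 8, a), (m, 8, b), (m, 8, u), (m, 8, w), (u, 13, k), (u, 13, m), (u, 13, p), (u, 13, q), (u, 13, v), (u, 2, k), (u, 2, m), (u, 2, p), (u, 2, q), (u, 2, v), (u, 28, k), (u, 28, m), (u, 28, p), (u, 28, q), (u, 28, v), (u, 40, k), (u, 40, m), (u, 40, p), (u, 40, q), (u, 40, v)}
Selection F ≠ p AND C ≠ u: {(m, 8, a), (m, 8, b), (m, 8, u), (m, 8, w)}

{(m, 8, a), (m, 8, b), (m, 8, u), (m, 8, w)}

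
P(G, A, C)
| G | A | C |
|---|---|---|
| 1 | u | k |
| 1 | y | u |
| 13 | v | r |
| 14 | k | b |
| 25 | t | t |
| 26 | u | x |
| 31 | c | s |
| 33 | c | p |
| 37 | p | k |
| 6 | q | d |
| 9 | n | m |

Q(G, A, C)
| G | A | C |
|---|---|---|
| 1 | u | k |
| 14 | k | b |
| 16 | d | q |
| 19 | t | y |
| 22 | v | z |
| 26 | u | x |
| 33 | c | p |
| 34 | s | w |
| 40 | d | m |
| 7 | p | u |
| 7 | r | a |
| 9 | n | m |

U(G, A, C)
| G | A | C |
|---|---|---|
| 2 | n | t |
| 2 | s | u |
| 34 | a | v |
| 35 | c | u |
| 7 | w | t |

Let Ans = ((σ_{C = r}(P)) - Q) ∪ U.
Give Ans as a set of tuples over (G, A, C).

Apply σ_{C = r}; surviving tuples: {(13, v, r)}
Set difference of the two operands is {(13, v, r)}.
Set union of the two operands is {(13, v, r), (2, n, t), (2, s, u), (34, a, v), (35, c, u), (7, w, t)}.

{(13, v, r), (2, n, t), (2, s, u), (34, a, v), (35, c, u), (7, w, t)}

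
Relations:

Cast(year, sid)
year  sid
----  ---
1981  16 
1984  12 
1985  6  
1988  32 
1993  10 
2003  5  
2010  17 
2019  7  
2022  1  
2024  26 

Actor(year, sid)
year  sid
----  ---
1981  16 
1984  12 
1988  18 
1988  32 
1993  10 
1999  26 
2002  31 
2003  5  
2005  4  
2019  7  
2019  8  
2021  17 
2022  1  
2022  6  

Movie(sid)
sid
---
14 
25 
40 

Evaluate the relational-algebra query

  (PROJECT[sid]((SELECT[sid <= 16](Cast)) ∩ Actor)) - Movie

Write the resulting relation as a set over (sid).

σ[sid <= 16]: keep tuples satisfying sid <= 16 → {(1981, 16), (1984, 12), (1985, 6), (1993, 10), (2003, 5), (2019, 7), (2022, 1)}
Intersection: {(1981, 16), (1984, 12), (1985, 6), (1993, 10), (2003, 5), (2019, 7), (2022, 1)} with {(1981, 16), (1984, 12), (1988, 18), (1988, 32), (1993, 10), (1999, 26), (2002, 31), (2003, 5), (2005, 4), (2019, 7), (2019, 8), (2021, 17), (2022, 1), (2022, 6)} → {(1981, 16), (1984, 12), (1993, 10), (2003, 5), (2019, 7), (2022, 1)}
Keep only column(s) sid: {1, 10, 12, 16, 5, 7}
Difference: {1, 10, 12, 16, 5, 7} with {14, 25, 40} → {1, 10, 12, 16, 5, 7}

{1, 10, 12, 16, 5, 7}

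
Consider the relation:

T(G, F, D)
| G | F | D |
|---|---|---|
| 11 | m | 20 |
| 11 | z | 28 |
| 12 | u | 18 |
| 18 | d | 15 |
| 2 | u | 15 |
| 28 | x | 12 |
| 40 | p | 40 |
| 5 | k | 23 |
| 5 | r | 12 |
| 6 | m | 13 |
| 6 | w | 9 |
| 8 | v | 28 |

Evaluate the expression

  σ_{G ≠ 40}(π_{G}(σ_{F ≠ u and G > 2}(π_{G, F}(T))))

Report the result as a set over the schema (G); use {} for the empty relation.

Projecting to G, F: {(11, m), (11, z), (12, u), (18, d), (2, u), (28, x), (40, p), (5, k), (5, r), (6, m), (6, w), (8, v)}
Apply σ_{F ≠ u and G > 2}; surviving tuples: {(11, m), (11, z), (18, d), (28, x), (40, p), (5, k), (5, r), (6, m), (6, w), (8, v)}
Projecting to G (3 duplicate(s) eliminated): {11, 18, 28, 40, 5, 6, 8}
Apply σ_{G ≠ 40}; surviving tuples: {11, 18, 28, 5, 6, 8}

{11, 18, 28, 5, 6, 8}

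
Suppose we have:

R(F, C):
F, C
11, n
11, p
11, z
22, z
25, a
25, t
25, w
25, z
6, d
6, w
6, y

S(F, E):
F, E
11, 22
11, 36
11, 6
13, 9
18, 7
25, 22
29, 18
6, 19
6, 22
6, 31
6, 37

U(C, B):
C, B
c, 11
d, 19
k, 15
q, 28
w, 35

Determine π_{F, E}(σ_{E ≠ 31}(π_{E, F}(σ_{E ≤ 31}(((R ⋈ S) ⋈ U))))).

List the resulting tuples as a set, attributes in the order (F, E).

R ⋈ S (natural join on F): {(11, n, 22), (11, n, 36), (11, n, 6), (11, p, 22), (11, p, 36), (11, p, 6), (11, z, 22), (11, z, 36), (11, z, 6), (25, a, 22), (25, t, 22), (25, w, 22), (25, z, 22), (6, d, 19), (6, d, 22), (6, d, 31), (6, d, 37), (6, w, 19), (6, w, 22), (6, w, 31), (6, w, 37), (6, y, 19), (6, y, 22), (6, y, 31), (6, y, 37)}
(R ⋈ S) ⋈ U (natural join on C): {(25, w, 22, 35), (6, d, 19, 19), (6, d, 22, 19), (6, d, 31, 19), (6, d, 37, 19), (6, w, 19, 35), (6, w, 22, 35), (6, w, 31, 35), (6, w, 37, 35)}
Apply σ_{E ≤ 31}; surviving tuples: {(25, w, 22, 35), (6, d, 19, 19), (6, d, 22, 19), (6, d, 31, 19), (6, w, 19, 35), (6, w, 22, 35), (6, w, 31, 35)}
π[E, F]: project onto (E, F) (3 duplicate(s) eliminated) → {(19, 6), (22, 25), (22, 6), (31, 6)}
Apply σ_{E ≠ 31}; surviving tuples: {(19, 6), (22, 25), (22, 6)}
π[F, E]: project onto (F, E) → {(25, 22), (6, 19), (6, 22)}

{(25, 22), (6, 19), (6, 22)}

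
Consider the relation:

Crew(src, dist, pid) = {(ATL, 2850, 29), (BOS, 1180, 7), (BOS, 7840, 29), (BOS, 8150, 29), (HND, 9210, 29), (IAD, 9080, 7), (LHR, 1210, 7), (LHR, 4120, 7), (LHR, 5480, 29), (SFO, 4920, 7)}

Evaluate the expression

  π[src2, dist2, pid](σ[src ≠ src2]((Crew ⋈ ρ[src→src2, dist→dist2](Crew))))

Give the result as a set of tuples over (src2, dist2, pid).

{(ATL, 2850, 29), (BOS, 1180, 7), (BOS, 7840, 29), (BOS, 8150, 29), (HND, 9210, 29), (IAD, 9080, 7), (LHR, 1210, 7), (LHR, 4120, 7), (LHR, 5480, 29), (SFO, 4920, 7)}

ρ[src→src2, dist→dist2]: schema becomes (src2, dist2, pid); tuples unchanged.
Crew ⋈ ρ[src→src2, dist→dist2](Crew) (natural join on pid): {(ATL, 2850, 29, ATL, 2850), (ATL, 2850, 29, BOS, 7840), (ATL, 2850, 29, BOS, 8150), (ATL, 2850, 29, HND, 9210), (ATL, 2850, 29, LHR, 5480), (BOS, 1180, 7, BOS, 1180), (BOS, 1180, 7, IAD, 9080), (BOS, 1180, 7, LHR, 1210), (BOS, 1180, 7, LHR, 4120), (BOS, 1180, 7, SFO, 4920), (BOS, 7840, 29, ATL, 2850), (BOS, 7840, 29, BOS, 7840), (BOS, 7840, 29, BOS, 8150), (BOS, 7840, 29, HND, 9210), (BOS, 7840, 29, LHR, 5480), (BOS, 8150, 29, ATL, 2850), (BOS, 8150, 29, BOS, 7840), (BOS, 8150, 29, BOS, 8150), (BOS, 8150, 29, HND, 9210), (BOS, 8150, 29, LHR, 5480), (HND, 9210, 29, ATL, 2850), (HND, 9210, 29, BOS, 7840), (HND, 9210, 29, BOS, 8150), (HND, 9210, 29, HND, 9210), (HND, 9210, 29, LHR, 5480), (IAD, 9080, 7, BOS, 1180), (IAD, 9080, 7, IAD, 9080), (IAD, 9080, 7, LHR, 1210), (IAD, 9080, 7, LHR, 4120), (IAD, 9080, 7, SFO, 4920), (LHR, 1210, 7, BOS, 1180), (LHR, 1210, 7, IAD, 9080), (LHR, 1210, 7, LHR, 1210), (LHR, 1210, 7, LHR, 4120), (LHR, 1210, 7, SFO, 4920), (LHR, 4120, 7, BOS, 1180), (LHR, 4120, 7, IAD, 9080), (LHR, 4120, 7, LHR, 1210), (LHR, 4120, 7, LHR, 4120), (LHR, 4120, 7, SFO, 4920), (LHR, 5480, 29, ATL, 2850), (LHR, 5480, 29, BOS, 7840), (LHR, 5480, 29, BOS, 8150), (LHR, 5480, 29, HND, 9210), (LHR, 5480, 29, LHR, 5480), (SFO, 4920, 7, BOS, 1180), (SFO, 4920, 7, IAD, 9080), (SFO, 4920, 7, LHR, 1210), (SFO, 4920, 7, LHR, 4120), (SFO, 4920, 7, SFO, 4920)}
Filtering on src ≠ src2 leaves {(ATL, 2850, 29, BOS, 7840), (ATL, 2850, 29, BOS, 8150), (ATL, 2850, 29, HND, 9210), (ATL, 2850, 29, LHR, 5480), (BOS, 1180, 7, IAD, 9080), (BOS, 1180, 7, LHR, 1210), (BOS, 1180, 7, LHR, 4120), (BOS, 1180, 7, SFO, 4920), (BOS, 7840, 29, ATL, 2850), (BOS, 7840, 29, HND, 9210), (BOS, 7840, 29, LHR, 5480), (BOS, 8150, 29, ATL, 2850), (BOS, 8150, 29, HND, 9210), (BOS, 8150, 29, LHR, 5480), (HND, 9210, 29, ATL, 2850), (HND, 9210, 29, BOS, 7840), (HND, 9210, 29, BOS, 8150), (HND, 9210, 29, LHR, 5480), (IAD, 9080, 7, BOS, 1180), (IAD, 9080, 7, LHR, 1210), (IAD, 9080, 7, LHR, 4120), (IAD, 9080, 7, SFO, 4920), (LHR, 1210, 7, BOS, 1180), (LHR, 1210, 7, IAD, 9080), (LHR, 1210, 7, SFO, 4920), (LHR, 4120, 7, BOS, 1180), (LHR, 4120, 7, IAD, 9080), (LHR, 4120, 7, SFO, 4920), (LHR, 5480, 29, ATL, 2850), (LHR, 5480, 29, BOS, 7840), (LHR, 5480, 29, BOS, 8150), (LHR, 5480, 29, HND, 9210), (SFO, 4920, 7, BOS, 1180), (SFO, 4920, 7, IAD, 9080), (SFO, 4920, 7, LHR, 1210), (SFO, 4920, 7, LHR, 4120)}.
π_{src2, dist2, pid} gives {(ATL, 2850, 29), (BOS, 1180, 7), (BOS, 7840, 29), (BOS, 8150, 29), (HND, 9210, 29), (IAD, 9080, 7), (LHR, 1210, 7), (LHR, 4120, 7), (LHR, 5480, 29), (SFO, 4920, 7)} (26 duplicate(s) eliminated).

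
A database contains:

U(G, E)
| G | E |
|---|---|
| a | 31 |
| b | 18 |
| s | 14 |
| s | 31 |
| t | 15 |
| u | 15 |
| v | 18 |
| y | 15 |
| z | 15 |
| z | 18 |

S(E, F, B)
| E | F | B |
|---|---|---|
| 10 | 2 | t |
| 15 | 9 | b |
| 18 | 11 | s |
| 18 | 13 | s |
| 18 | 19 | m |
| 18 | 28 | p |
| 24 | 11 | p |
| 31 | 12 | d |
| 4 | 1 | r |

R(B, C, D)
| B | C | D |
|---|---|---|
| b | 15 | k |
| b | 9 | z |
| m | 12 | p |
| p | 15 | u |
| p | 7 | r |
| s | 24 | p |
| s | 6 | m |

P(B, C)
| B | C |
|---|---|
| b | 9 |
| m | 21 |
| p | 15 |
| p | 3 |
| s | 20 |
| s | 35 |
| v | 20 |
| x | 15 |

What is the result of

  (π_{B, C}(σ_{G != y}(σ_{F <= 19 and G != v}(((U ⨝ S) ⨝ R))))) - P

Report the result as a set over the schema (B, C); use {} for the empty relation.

{(b, 15), (m, 12), (s, 24), (s, 6)}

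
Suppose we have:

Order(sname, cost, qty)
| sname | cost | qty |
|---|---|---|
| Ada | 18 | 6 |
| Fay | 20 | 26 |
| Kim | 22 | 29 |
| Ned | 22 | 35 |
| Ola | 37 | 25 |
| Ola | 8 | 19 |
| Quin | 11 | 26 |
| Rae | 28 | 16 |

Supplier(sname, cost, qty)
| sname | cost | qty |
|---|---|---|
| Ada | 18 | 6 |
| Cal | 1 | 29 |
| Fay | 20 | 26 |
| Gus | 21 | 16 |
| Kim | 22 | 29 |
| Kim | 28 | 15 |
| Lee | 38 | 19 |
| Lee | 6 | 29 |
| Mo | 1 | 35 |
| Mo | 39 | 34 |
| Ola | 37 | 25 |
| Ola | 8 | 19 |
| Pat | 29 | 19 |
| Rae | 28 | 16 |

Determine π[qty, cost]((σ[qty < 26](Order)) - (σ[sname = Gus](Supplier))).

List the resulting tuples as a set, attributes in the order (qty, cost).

Filtering on qty < 26 leaves {(Ada, 18, 6), (Ola, 37, 25), (Ola, 8, 19), (Rae, 28, 16)}.
Filtering on sname = Gus leaves {(Gus, 21, 16)}.
Difference: {(Ada, 18, 6), (Ola, 37, 25), (Ola, 8, 19), (Rae, 28, 16)} with {(Gus, 21, 16)} → {(Ada, 18, 6), (Ola, 37, 25), (Ola, 8, 19), (Rae, 28, 16)}
Keep only column(s) qty, cost: {(16, 28), (19, 8), (25, 37), (6, 18)}

{(16, 28), (19, 8), (25, 37), (6, 18)}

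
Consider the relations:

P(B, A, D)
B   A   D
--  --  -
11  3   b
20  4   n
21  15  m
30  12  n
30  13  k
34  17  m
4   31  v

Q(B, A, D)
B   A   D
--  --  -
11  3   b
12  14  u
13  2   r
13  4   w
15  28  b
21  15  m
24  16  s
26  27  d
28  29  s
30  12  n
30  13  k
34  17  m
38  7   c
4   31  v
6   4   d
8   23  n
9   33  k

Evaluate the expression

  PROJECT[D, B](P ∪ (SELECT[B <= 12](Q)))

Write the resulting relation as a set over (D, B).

σ[B <= 12]: keep tuples satisfying B <= 12 → {(11, 3, b), (12, 14, u), (4, 31, v), (6, 4, d), (8, 23, n), (9, 33, k)}
Union: {(11, 3, b), (20, 4, n), (21, 15, m), (30, 12, n), (30, 13, k), (34, 17, m), (4, 31, v)} with {(11, 3, b), (12, 14, u), (4, 31, v), (6, 4, d), (8, 23, n), (9, 33, k)} → {(11, 3, b), (12, 14, u), (20, 4, n), (21, 15, m), (30, 12, n), (30, 13, k), (34, 17, m), (4, 31, v), (6, 4, d), (8, 23, n), (9, 33, k)}
Keep only column(s) D, B: {(b, 11), (d, 6), (k, 30), (k, 9), (m, 21), (m, 34), (n, 20), (n, 30), (n, 8), (u, 12), (v, 4)}

{(b, 11), (d, 6), (k, 30), (k, 9), (m, 21), (m, 34), (n, 20), (n, 30), (n, 8), (u, 12), (v, 4)}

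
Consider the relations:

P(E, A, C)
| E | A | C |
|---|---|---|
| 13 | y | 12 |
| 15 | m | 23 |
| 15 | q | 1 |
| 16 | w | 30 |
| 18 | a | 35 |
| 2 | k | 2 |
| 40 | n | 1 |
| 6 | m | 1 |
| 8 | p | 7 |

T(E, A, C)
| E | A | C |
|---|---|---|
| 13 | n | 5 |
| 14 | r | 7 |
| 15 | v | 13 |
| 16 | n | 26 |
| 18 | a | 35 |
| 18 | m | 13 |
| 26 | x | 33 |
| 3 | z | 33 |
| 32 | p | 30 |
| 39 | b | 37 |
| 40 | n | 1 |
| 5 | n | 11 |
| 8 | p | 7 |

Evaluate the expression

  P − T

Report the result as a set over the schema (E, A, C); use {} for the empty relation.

{(13, y, 12), (15, m, 23), (15, q, 1), (16, w, 30), (2, k, 2), (6, m, 1)}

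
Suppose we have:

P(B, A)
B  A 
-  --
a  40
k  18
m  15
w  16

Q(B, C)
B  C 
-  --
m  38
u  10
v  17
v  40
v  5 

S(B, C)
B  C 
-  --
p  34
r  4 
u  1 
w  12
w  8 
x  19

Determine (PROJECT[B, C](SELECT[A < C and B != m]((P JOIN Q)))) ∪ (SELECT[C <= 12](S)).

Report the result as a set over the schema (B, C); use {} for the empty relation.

Joining P and Q on B yields {(m, 15, 38)}.
σ[A < C and B != m]: keep tuples satisfying A < C and B != m → {}
Keep only column(s) B, C: {}
σ[C <= 12]: keep tuples satisfying C <= 12 → {(r, 4), (u, 1), (w, 12), (w, 8)}
Union: {} with {(r, 4), (u, 1), (w, 12), (w, 8)} → {(r, 4), (u, 1), (w, 12), (w, 8)}

{(r, 4), (u, 1), (w, 12), (w, 8)}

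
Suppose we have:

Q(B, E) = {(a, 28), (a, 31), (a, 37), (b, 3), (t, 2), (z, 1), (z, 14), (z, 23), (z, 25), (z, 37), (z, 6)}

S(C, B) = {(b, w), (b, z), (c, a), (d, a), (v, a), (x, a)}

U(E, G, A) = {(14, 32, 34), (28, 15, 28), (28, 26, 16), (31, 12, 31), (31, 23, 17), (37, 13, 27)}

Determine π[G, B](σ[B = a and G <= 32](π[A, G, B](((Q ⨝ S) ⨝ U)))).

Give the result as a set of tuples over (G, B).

Natural join on B: {(a, 28, c), (a, 28, d), (a, 28, v), (a, 28, x), (a, 31, c), (a, 31, d), (a, 31, v), (a, 31, x), (a, 37, c), (a, 37, d), (a, 37, v), (a, 37, x), (z, 1, b), (z, 14, b), (z, 23, b), (z, 25, b), (z, 37, b), (z, 6, b)}
Natural join on E: {(a, 28, c, 15, 28), (a, 28, c, 26, 16), (a, 28, d, 15, 28), (a, 28, d, 26, 16), (a, 28, v, 15, 28), (a, 28, v, 26, 16), (a, 28, x, 15, 28), (a, 28, x, 26, 16), (a, 31, c, 12, 31), (a, 31, c, 23, 17), (a, 31, d, 12, 31), (a, 31, d, 23, 17), (a, 31, v, 12, 31), (a, 31, v, 23, 17), (a, 31, x, 12, 31), (a, 31, x, 23, 17), (a, 37, c, 13, 27), (a, 37, d, 13, 27), (a, 37, v, 13, 27), (a, 37, x, 13, 27), (z, 14, b, 32, 34), (z, 37, b, 13, 27)}
Projecting to A, G, B (15 duplicate(s) eliminated): {(16, 26, a), (17, 23, a), (27, 13, a), (27, 13, z), (28, 15, a), (31, 12, a), (34, 32, z)}
Apply σ_{B = a and G <= 32}; surviving tuples: {(16, 26, a), (17, 23, a), (27, 13, a), (28, 15, a), (31, 12, a)}
Projecting to G, B: {(12, a), (13, a), (15, a), (23, a), (26, a)}

{(12, a), (13, a), (15, a), (23, a), (26, a)}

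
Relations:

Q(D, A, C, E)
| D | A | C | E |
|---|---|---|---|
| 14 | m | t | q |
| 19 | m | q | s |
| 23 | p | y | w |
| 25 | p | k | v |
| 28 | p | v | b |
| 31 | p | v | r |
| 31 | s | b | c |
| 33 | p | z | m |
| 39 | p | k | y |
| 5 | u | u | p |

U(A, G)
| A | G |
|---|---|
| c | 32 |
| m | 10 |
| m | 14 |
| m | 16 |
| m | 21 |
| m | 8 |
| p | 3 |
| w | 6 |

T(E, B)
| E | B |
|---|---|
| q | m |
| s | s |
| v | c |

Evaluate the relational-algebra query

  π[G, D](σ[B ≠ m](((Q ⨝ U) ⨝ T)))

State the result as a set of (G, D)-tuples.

{(10, 19), (14, 19), (16, 19), (21, 19), (3, 25), (8, 19)}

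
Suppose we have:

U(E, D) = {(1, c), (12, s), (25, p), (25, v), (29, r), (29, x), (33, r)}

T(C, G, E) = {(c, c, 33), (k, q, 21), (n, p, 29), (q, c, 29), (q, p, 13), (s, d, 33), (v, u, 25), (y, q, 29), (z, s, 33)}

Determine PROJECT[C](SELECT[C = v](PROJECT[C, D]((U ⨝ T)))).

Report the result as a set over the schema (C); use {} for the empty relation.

{v}

Joining U and T on E yields {(25, p, v, u), (25, v, v, u), (29, r, n, p), (29, r, q, c), (29, r, y, q), (29, x, n, p), (29, x, q, c), (29, x, y, q), (33, r, c, c), (33, r, s, d), (33, r, z, s)}.
π_{C, D} gives {(c, r), (n, r), (n, x), (q, r), (q, x), (s, r), (v, p), (v, v), (y, r), (y, x), (z, r)}.
Selection C = v: {(v, p), (v, v)}
π_{C} gives {v} (1 duplicate(s) eliminated).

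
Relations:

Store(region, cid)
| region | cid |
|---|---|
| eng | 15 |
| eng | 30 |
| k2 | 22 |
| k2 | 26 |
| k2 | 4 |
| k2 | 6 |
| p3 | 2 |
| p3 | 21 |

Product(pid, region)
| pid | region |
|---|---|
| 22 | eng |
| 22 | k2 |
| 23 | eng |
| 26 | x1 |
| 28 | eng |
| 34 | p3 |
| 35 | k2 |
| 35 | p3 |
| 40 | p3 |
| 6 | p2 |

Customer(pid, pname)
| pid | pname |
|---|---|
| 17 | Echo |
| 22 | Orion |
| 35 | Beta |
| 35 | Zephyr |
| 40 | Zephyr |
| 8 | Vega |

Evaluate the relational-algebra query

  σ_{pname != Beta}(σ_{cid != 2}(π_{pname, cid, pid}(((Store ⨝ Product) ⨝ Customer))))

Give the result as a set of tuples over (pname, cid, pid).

Joining Store and Product on region yields {(eng, 15, 22), (eng, 15, 23), (eng, 15, 28), (eng, 30, 22), (eng, 30, 23), (eng, 30, 28), (k2, 22, 22), (k2, 22, 35), (k2, 26, 22), (k2, 26, 35), (k2, 4, 22), (k2, 4, 35), (k2, 6, 22), (k2, 6, 35), (p3, 2, 34), (p3, 2, 35), (p3, 2, 40), (p3, 21, 34), (p3, 21, 35), (p3, 21, 40)}.
Joining (Store ⨝ Product) and Customer on pid yields {(eng, 15, 22, Orion), (eng, 30, 22, Orion), (k2, 22, 22, Orion), (k2, 22, 35, Beta), (k2, 22, 35, Zephyr), (k2, 26, 22, Orion), (k2, 26, 35, Beta), (k2, 26, 35, Zephyr), (k2, 4, 22, Orion), (k2, 4, 35, Beta), (k2, 4, 35, Zephyr), (k2, 6, 22, Orion), (k2, 6, 35, Beta), (k2, 6, 35, Zephyr), (p3, 2, 35, Beta), (p3, 2, 35, Zephyr), (p3, 2, 40, Zephyr), (p3, 21, 35, Beta), (p3, 21, 35, Zephyr), (p3, 21, 40, Zephyr)}.
Projecting to pname, cid, pid: {(Beta, 2, 35), (Beta, 21, 35), (Beta, 22, 35), (Beta, 26, 35), (Beta, 4, 35), (Beta, 6, 35), (Orion, 15, 22), (Orion, 22, 22), (Orion, 26, 22), (Orion, 30, 22), (Orion, 4, 22), (Orion, 6, 22), (Zephyr, 2, 35), (Zephyr, 2, 40), (Zephyr, 21, 35), (Zephyr, 21, 40), (Zephyr, 22, 35), (Zephyr, 26, 35), (Zephyr, 4, 35), (Zephyr, 6, 35)}
Selection cid != 2: {(Beta, 21, 35), (Beta, 22, 35), (Beta, 26, 35), (Beta, 4, 35), (Beta, 6, 35), (Orion, 15, 22), (Orion, 22, 22), (Orion, 26, 22), (Orion, 30, 22), (Orion, 4, 22), (Orion, 6, 22), (Zephyr, 21, 35), (Zephyr, 21, 40), (Zephyr, 22, 35), (Zephyr, 26, 35), (Zephyr, 4, 35), (Zephyr, 6, 35)}
Selection pname != Beta: {(Orion, 15, 22), (Orion, 22, 22), (Orion, 26, 22), (Orion, 30, 22), (Orion, 4, 22), (Orion, 6, 22), (Zephyr, 21, 35), (Zephyr, 21, 40), (Zephyr, 22, 35), (Zephyr, 26, 35), (Zephyr, 4, 35), (Zephyr, 6, 35)}

{(Orion, 15, 22), (Orion, 22, 22), (Orion, 26, 22), (Orion, 30, 22), (Orion, 4, 22), (Orion, 6, 22), (Zephyr, 21, 35), (Zephyr, 21, 40), (Zephyr, 22, 35), (Zephyr, 26, 35), (Zephyr, 4, 35), (Zephyr, 6, 35)}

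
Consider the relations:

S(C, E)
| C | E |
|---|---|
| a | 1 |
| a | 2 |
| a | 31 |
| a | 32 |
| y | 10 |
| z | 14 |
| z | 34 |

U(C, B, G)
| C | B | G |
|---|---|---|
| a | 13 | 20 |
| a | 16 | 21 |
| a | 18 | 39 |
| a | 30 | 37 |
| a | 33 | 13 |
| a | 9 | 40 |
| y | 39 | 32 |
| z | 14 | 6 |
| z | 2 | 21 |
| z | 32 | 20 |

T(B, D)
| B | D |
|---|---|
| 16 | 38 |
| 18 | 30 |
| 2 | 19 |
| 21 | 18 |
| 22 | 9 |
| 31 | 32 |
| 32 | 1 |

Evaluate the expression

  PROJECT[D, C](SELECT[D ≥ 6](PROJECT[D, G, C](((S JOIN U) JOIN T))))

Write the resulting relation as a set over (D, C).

Natural join on C: {(a, 1, 13, 20), (a, 1, 16, 21), (a, 1, 18, 39), (a, 1, 30, 37), (a, 1, 33, 13), (a, 1, 9, 40), (a, 2, 13, 20), (a, 2, 16, 21), (a, 2, 18, 39), (a, 2, 30, 37), (a, 2, 33, 13), (a, 2, 9, 40), (a, 31, 13, 20), (a, 31, 16, 21), (a, 31, 18, 39), (a, 31, 30, 37), (a, 31, 33, 13), (a, 31, 9, 40), (a, 32, 13, 20), (a, 32, 16, 21), (a, 32, 18, 39), (a, 32, 30, 37), (a, 32, 33, 13), (a, 32, 9, 40), (y, 10, 39, 32), (z, 14, 14, 6), (z, 14, 2, 21), (z, 14, 32, 20), (z, 34, 14, 6), (z, 34, 2, 21), (z, 34, 32, 20)}
Natural join on B: {(a, 1, 16, 21, 38), (a, 1, 18, 39, 30), (a, 2, 16, 21, 38), (a, 2, 18, 39, 30), (a, 31, 16, 21, 38), (a, 31, 18, 39, 30), (a, 32, 16, 21, 38), (a, 32, 18, 39, 30), (z, 14, 2, 21, 19), (z, 14, 32, 20, 1), (z, 34, 2, 21, 19), (z, 34, 32, 20, 1)}
π_{D, G, C} gives {(1, 20, z), (19, 21, z), (30, 39, a), (38, 21, a)} (8 duplicate(s) eliminated).
σ[D ≥ 6]: keep tuples satisfying D ≥ 6 → {(19, 21, z), (30, 39, a), (38, 21, a)}
π_{D, C} gives {(19, z), (30, a), (38, a)}.

{(19, z), (30, a), (38, a)}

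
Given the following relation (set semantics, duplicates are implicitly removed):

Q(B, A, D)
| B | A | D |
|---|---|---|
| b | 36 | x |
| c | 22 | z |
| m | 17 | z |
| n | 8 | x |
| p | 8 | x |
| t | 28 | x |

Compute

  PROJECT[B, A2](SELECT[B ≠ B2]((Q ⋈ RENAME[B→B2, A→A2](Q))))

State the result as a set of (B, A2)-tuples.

ρ[B→B2, A→A2]: schema becomes (B2, A2, D); tuples unchanged.
Joining Q and RENAME[B→B2, A→A2](Q) on D yields {(b, 36, x, b, 36), (b, 36, x, n, 8), (b, 36, x, p, 8), (b, 36, x, t, 28), (c, 22, z, c, 22), (c, 22, z, m, 17), (m, 17, z, c, 22), (m, 17, z, m, 17), (n, 8, x, b, 36), (n, 8, x, n, 8), (n, 8, x, p, 8), (n, 8, x, t, 28), (p, 8, x, b, 36), (p, 8, x, n, 8), (p, 8, x, p, 8), (p, 8, x, t, 28), (t, 28, x, b, 36), (t, 28, x, n, 8), (t, 28, x, p, 8), (t, 28, x, t, 28)}.
Filtering on B ≠ B2 leaves {(b, 36, x, n, 8), (b, 36, x, p, 8), (b, 36, x, t, 28), (c, 22, z, m, 17), (m, 17, z, c, 22), (n, 8, x, b, 36), (n, 8, x, p, 8), (n, 8, x, t, 28), (p, 8, x, b, 36), (p, 8, x, n, 8), (p, 8, x, t, 28), (t, 28, x, b, 36), (t, 28, x, n, 8), (t, 28, x, p, 8)}.
π[B, A2]: project onto (B, A2) (2 duplicate(s) eliminated) → {(b, 28), (b, 8), (c, 17), (m, 22), (n, 28), (n, 36), (n, 8), (p, 28), (p, 36), (p, 8), (t, 36), (t, 8)}

{(b, 28), (b, 8), (c, 17), (m, 22), (n, 28), (n, 36), (n, 8), (p, 28), (p, 36), (p, 8), (t, 36), (t, 8)}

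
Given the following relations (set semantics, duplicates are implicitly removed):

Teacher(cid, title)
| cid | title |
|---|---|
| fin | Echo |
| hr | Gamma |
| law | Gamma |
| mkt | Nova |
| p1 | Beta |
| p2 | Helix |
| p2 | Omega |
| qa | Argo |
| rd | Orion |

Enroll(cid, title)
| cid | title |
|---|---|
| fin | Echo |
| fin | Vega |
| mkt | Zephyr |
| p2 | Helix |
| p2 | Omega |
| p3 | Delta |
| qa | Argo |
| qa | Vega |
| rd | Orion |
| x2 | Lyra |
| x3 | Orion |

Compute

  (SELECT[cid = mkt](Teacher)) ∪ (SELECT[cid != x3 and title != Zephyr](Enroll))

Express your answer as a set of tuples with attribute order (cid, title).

{(fin, Echo), (fin, Vega), (mkt, Nova), (p2, Helix), (p2, Omega), (p3, Delta), (qa, Argo), (qa, Vega), (rd, Orion), (x2, Lyra)}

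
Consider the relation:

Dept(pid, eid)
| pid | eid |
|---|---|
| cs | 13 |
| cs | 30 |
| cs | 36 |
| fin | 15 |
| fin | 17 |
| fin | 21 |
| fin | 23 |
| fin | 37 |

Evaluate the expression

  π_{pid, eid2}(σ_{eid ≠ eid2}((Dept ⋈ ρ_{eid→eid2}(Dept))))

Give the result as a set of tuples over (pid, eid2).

{(cs, 13), (cs, 30), (cs, 36), (fin, 15), (fin, 17), (fin, 21), (fin, 23), (fin, 37)}

ρ[eid→eid2]: schema becomes (pid, eid2); tuples unchanged.
Joining Dept and ρ_{eid→eid2}(Dept) on pid yields {(cs, 13, 13), (cs, 13, 30), (cs, 13, 36), (cs, 30, 13), (cs, 30, 30), (cs, 30, 36), (cs, 36, 13), (cs, 36, 30), (cs, 36, 36), (fin, 15, 15), (fin, 15, 17), (fin, 15, 21), (fin, 15, 23), (fin, 15, 37), (fin, 17, 15), (fin, 17, 17), (fin, 17, 21), (fin, 17, 23), (fin, 17, 37), (fin, 21, 15), (fin, 21, 17), (fin, 21, 21), (fin, 21, 23), (fin, 21, 37), (fin, 23, 15), (fin, 23, 17), (fin, 23, 21), (fin, 23, 23), (fin, 23, 37), (fin, 37, 15), (fin, 37, 17), (fin, 37, 21), (fin, 37, 23), (fin, 37, 37)}.
Filtering on eid ≠ eid2 leaves {(cs, 13, 30), (cs, 13, 36), (cs, 30, 13), (cs, 30, 36), (cs, 36, 13), (cs, 36, 30), (fin, 15, 17), (fin, 15, 21), (fin, 15, 23), (fin, 15, 37), (fin, 17, 15), (fin, 17, 21), (fin, 17, 23), (fin, 17, 37), (fin, 21, 15), (fin, 21, 17), (fin, 21, 23), (fin, 21, 37), (fin, 23, 15), (fin, 23, 17), (fin, 23, 21), (fin, 23, 37), (fin, 37, 15), (fin, 37, 17), (fin, 37, 21), (fin, 37, 23)}.
π_{pid, eid2} gives {(cs, 13), (cs, 30), (cs, 36), (fin, 15), (fin, 17), (fin, 21), (fin, 23), (fin, 37)} (18 duplicate(s) eliminated).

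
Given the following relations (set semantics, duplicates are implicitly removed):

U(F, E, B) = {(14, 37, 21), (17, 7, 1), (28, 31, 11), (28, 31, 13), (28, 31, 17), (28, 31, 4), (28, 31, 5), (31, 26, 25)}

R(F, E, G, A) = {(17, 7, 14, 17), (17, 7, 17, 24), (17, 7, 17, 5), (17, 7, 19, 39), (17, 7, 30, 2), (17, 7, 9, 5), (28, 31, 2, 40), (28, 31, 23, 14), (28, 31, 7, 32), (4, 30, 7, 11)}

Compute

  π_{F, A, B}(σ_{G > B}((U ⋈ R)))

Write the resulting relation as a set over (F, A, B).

{(17, 17, 1), (17, 2, 1), (17, 24, 1), (17, 39, 1), (17, 5, 1), (28, 14, 11), (28, 14, 13), (28, 14, 17), (28, 14, 4), (28, 14, 5), (28, 32, 4), (28, 32, 5)}

Natural join on F, E: {(17, 7, 1, 14, 17), (17, 7, 1, 17, 24), (17, 7, 1, 17, 5), (17, 7, 1, 19, 39), (17, 7, 1, 30, 2), (17, 7, 1, 9, 5), (28, 31, 11, 2, 40), (28, 31, 11, 23, 14), (28, 31, 11, 7, 32), (28, 31, 13, 2, 40), (28, 31, 13, 23, 14), (28, 31, 13, 7, 32), (28, 31, 17, 2, 40), (28, 31, 17, 23, 14), (28, 31, 17, 7, 32), (28, 31, 4, 2, 40), (28, 31, 4, 23, 14), (28, 31, 4, 7, 32), (28, 31, 5, 2, 40), (28, 31, 5, 23, 14), (28, 31, 5, 7, 32)}
Selection G > B: {(17, 7, 1, 14, 17), (17, 7, 1, 17, 24), (17, 7, 1, 17, 5), (17, 7, 1, 19, 39), (17, 7, 1, 30, 2), (17, 7, 1, 9, 5), (28, 31, 11, 23, 14), (28, 31, 13, 23, 14), (28, 31, 17, 23, 14), (28, 31, 4, 23, 14), (28, 31, 4, 7, 32), (28, 31, 5, 23, 14), (28, 31, 5, 7, 32)}
Keep only column(s) F, A, B (1 duplicate(s) eliminated): {(17, 17, 1), (17, 2, 1), (17, 24, 1), (17, 39, 1), (17, 5, 1), (28, 14, 11), (28, 14, 13), (28, 14, 17), (28, 14, 4), (28, 14, 5), (28, 32, 4), (28, 32, 5)}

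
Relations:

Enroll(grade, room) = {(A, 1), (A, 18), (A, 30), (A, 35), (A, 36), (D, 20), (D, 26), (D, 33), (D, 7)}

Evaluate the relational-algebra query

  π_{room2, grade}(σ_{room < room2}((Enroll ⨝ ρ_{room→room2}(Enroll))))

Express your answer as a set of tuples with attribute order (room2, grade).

ρ[room→room2]: schema becomes (grade, room2); tuples unchanged.
Natural join on grade: {(A, 1, 1), (A, 1, 18), (A, 1, 30), (A, 1, 35), (A, 1, 36), (A, 18, 1), (A, 18, 18), (A, 18, 30), (A, 18, 35), (A, 18, 36), (A, 30, 1), (A, 30, 18), (A, 30, 30), (A, 30, 35), (A, 30, 36), (A, 35, 1), (A, 35, 18), (A, 35, 30), (A, 35, 35), (A, 35, 36), (A, 36, 1), (A, 36, 18), (A, 36, 30), (A, 36, 35), (A, 36, 36), (D, 20, 20), (D, 20, 26), (D, 20, 33), (D, 20, 7), (D, 26, 20), (D, 26, 26), (D, 26, 33), (D, 26, 7), (D, 33, 20), (D, 33, 26), (D, 33, 33), (D, 33, 7), (D, 7, 20), (D, 7, 26), (D, 7, 33), (D, 7, 7)}
Filtering on room < room2 leaves {(A, 1, 18), (A, 1, 30), (A, 1, 35), (A, 1, 36), (A, 18, 30), (A, 18, 35), (A, 18, 36), (A, 30, 35), (A, 30, 36), (A, 35, 36), (D, 20, 26), (D, 20, 33), (D, 26, 33), (D, 7, 20), (D, 7, 26), (D, 7, 33)}.
π[room2, grade]: project onto (room2, grade) (9 duplicate(s) eliminated) → {(18, A), (20, D), (26, D), (30, A), (33, D), (35, A), (36, A)}

{(18, A), (20, D), (26, D), (30, A), (33, D), (35, A), (36, A)}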